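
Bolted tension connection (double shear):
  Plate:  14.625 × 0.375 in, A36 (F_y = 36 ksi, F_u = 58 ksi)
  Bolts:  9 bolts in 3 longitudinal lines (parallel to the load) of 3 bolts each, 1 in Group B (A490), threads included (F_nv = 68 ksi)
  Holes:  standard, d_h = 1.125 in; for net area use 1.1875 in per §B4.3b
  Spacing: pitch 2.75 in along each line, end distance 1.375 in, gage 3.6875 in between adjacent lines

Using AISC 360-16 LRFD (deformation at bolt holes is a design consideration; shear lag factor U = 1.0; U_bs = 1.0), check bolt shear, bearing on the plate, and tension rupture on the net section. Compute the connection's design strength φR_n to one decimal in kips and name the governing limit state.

180.5 kips (net-section rupture governs)

Bolt shear: A_b = π(1)²/4 = 0.7854 in². φR_n = 0.75 × 68 × 0.7854 × 9 × 2 = 721.0 kips.
Bearing (0.375 in plate, F_u = 58 ksi): end bolts L_c = 1.375 − 1.125/2 = 0.8125, R_n = min(1.2×0.8125×0.375×58, 2.4×1×0.375×58) = 21.206 kips/bolt; interior L_c = 2.75 − 1.125 = 1.625, R_n = 42.413 kips/bolt. φR_n = 0.75 × (3×21.206 + 6×42.413) = 238.6 kips.
Tension rupture (net): A_n = (14.625 − 3×1.1875)×0.375 = 4.1484 in² (U = 1.0, A_e = A_n). φR_n = 0.75 × 58 × 4.1484 = 180.5 kips.
Governing: min(721.0, 238.6, 180.5) = 180.5 kips → net-section rupture.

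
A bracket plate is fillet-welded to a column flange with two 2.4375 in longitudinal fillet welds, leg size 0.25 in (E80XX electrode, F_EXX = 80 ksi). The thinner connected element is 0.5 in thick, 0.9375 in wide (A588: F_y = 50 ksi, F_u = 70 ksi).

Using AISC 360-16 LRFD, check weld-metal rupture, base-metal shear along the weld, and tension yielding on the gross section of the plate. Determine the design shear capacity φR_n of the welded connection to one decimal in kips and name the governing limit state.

Weld metal: throat = 0.707×0.25 = 0.17675 in, L = 2×2.4375 = 4.875 in. φR_n = 0.75 × 0.6 × 80 × 0.17675 × 4.875 = 31.0 kips.
Base metal shear (0.5 in plate): yield φR_n = 1.0×0.6×50×0.5×4.875 = 73.1 kips; rupture φR_n = 0.75×0.6×70×0.5×4.875 = 76.8 kips; take 73.1 kips (yield).
Tension yield (gross): A_g = 0.9375×0.5 = 0.46875 in². φR_n = 0.90 × 50 × 0.46875 = 21.1 kips.
Governing: min(31.0, 73.1, 21.1) = 21.1 kips → gross-section yield.

21.1 kips (gross-section yield governs)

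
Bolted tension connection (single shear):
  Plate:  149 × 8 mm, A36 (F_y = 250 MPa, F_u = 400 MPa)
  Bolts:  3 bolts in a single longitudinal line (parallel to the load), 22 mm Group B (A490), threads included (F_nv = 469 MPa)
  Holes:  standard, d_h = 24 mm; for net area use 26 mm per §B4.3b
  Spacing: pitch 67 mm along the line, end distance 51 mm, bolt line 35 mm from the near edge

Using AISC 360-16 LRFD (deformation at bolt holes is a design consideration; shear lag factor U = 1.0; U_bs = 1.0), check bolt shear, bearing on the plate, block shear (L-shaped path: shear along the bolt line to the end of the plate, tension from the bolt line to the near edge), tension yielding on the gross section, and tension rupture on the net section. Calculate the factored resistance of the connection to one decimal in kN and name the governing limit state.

219.3 kN (block shear governs)

Bolt shear: A_b = π(22)²/4 = 380.13 mm². φR_n = 0.75 × 469 × 380.13 × 3 × 1 = 401.1 kN.
Bearing (8 mm plate, F_u = 400 MPa): end bolts L_c = 51 − 24/2 = 39, R_n = min(1.2×39×8×400, 2.4×22×8×400) = 149.76 kN/bolt; interior L_c = 67 − 24 = 43, R_n = 165.12 kN/bolt. φR_n = 0.75 × (1×149.76 + 2×165.12) = 360.0 kN.
Block shear: shear path 1×[51+2×67] = 1×185 mm, A_gv = 1480, A_nv = 1×(185 − 2.5×26)×8 = 960 mm²; tension to near edge: (35 − 0.5×26)×8 = 176 mm². R_n = min(0.6×400×960, 0.6×250×1480) + 1.0×400×176 = min(230.4, 222) + 70.4 = 292.4 kN. φR_n = 0.75 × 292.4 = 219.3 kN.
Tension yield (gross): A_g = 149×8 = 1192 mm². φR_n = 0.90 × 250 × 1192 = 268.2 kN.
Tension rupture (net): A_n = (149 − 1×26)×8 = 984 mm² (U = 1.0, A_e = A_n). φR_n = 0.75 × 400 × 984 = 295.2 kN.
Governing: min(401.1, 360.0, 219.3, 268.2, 295.2) = 219.3 kN → block shear.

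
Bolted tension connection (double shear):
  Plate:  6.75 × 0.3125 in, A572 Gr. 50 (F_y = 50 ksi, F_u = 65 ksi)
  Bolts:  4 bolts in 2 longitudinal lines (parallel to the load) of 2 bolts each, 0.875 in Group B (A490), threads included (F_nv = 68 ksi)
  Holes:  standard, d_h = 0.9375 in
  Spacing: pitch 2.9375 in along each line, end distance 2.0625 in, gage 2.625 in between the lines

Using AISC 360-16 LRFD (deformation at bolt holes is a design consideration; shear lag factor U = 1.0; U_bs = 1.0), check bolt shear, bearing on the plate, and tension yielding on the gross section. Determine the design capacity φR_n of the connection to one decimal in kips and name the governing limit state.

Bolt shear: A_b = π(0.875)²/4 = 0.60132 in². φR_n = 0.75 × 68 × 0.60132 × 4 × 2 = 245.3 kips.
Bearing (0.3125 in plate, F_u = 65 ksi): end bolts L_c = 2.0625 − 0.9375/2 = 1.59375, R_n = min(1.2×1.59375×0.3125×65, 2.4×0.875×0.3125×65) = 38.848 kips/bolt; interior L_c = 2.9375 − 0.9375 = 2, R_n = 42.656 kips/bolt. φR_n = 0.75 × (2×38.848 + 2×42.656) = 122.3 kips.
Tension yield (gross): A_g = 6.75×0.3125 = 2.1094 in². φR_n = 0.90 × 50 × 2.1094 = 94.9 kips.
Governing: min(245.3, 122.3, 94.9) = 94.9 kips → gross-section yield.

94.9 kips (gross-section yield governs)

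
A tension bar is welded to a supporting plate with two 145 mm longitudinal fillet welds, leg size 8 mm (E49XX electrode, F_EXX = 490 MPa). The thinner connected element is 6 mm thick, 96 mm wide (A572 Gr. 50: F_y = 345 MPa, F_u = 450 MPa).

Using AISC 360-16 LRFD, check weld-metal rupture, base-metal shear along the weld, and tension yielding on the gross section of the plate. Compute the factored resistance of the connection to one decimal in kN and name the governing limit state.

178.8 kN (gross-section yield governs)

Weld metal: throat = 0.707×8 = 5.656 mm, L = 2×145 = 290 mm. φR_n = 0.75 × 0.6 × 490 × 5.656 × 290 = 361.7 kN.
Base metal shear (6 mm plate): yield φR_n = 1.0×0.6×345×6×290 = 360.2 kN; rupture φR_n = 0.75×0.6×450×6×290 = 352.4 kN; take 352.4 kN (rupture).
Tension yield (gross): A_g = 96×6 = 576 mm². φR_n = 0.90 × 345 × 576 = 178.8 kN.
Governing: min(361.7, 352.4, 178.8) = 178.8 kN → gross-section yield.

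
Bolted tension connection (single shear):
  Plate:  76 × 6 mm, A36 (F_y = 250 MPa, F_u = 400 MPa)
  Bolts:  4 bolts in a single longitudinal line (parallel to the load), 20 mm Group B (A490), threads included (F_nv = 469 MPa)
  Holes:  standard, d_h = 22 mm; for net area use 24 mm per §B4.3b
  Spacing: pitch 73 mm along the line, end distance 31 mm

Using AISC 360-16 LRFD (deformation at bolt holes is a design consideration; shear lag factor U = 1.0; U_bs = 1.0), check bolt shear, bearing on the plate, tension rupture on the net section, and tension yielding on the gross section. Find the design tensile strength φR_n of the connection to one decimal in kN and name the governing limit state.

93.6 kN (net-section rupture governs)

Bolt shear: A_b = π(20)²/4 = 314.16 mm². φR_n = 0.75 × 469 × 314.16 × 4 × 1 = 442.0 kN.
Bearing (6 mm plate, F_u = 400 MPa): end bolts L_c = 31 − 22/2 = 20, R_n = min(1.2×20×6×400, 2.4×20×6×400) = 57.6 kN/bolt; interior L_c = 73 − 22 = 51, R_n = 115.2 kN/bolt. φR_n = 0.75 × (1×57.6 + 3×115.2) = 302.4 kN.
Tension rupture (net): A_n = (76 − 1×24)×6 = 312 mm² (U = 1.0, A_e = A_n). φR_n = 0.75 × 400 × 312 = 93.6 kN.
Tension yield (gross): A_g = 76×6 = 456 mm². φR_n = 0.90 × 250 × 456 = 102.6 kN.
Governing: min(442.0, 302.4, 93.6, 102.6) = 93.6 kN → net-section rupture.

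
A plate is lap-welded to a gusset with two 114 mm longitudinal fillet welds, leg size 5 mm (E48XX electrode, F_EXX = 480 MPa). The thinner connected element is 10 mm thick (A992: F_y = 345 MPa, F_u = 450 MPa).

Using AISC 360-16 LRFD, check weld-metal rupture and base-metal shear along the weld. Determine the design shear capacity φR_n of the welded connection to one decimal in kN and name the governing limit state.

174.1 kN (weld metal governs)

Weld metal: throat = 0.707×5 = 3.535 mm, L = 2×114 = 228 mm. φR_n = 0.75 × 0.6 × 480 × 3.535 × 228 = 174.1 kN.
Base metal shear (10 mm plate): yield φR_n = 1.0×0.6×345×10×228 = 472.0 kN; rupture φR_n = 0.75×0.6×450×10×228 = 461.7 kN; take 461.7 kN (rupture).
Governing: min(174.1, 461.7) = 174.1 kN → weld metal.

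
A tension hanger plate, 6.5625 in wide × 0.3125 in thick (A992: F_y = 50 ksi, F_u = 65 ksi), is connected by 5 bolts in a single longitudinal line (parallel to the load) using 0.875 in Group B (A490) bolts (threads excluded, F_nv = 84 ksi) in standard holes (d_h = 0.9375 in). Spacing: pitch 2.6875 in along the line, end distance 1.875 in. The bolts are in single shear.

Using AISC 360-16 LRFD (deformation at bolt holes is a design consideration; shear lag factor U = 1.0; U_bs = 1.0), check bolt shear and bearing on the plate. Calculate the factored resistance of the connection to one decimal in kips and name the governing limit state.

153.7 kips (bearing governs)

Bolt shear: A_b = π(0.875)²/4 = 0.60132 in². φR_n = 0.75 × 84 × 0.60132 × 5 × 1 = 189.4 kips.
Bearing (0.3125 in plate, F_u = 65 ksi): end bolts L_c = 1.875 − 0.9375/2 = 1.40625, R_n = min(1.2×1.40625×0.3125×65, 2.4×0.875×0.3125×65) = 34.277 kips/bolt; interior L_c = 2.6875 − 0.9375 = 1.75, R_n = 42.656 kips/bolt. φR_n = 0.75 × (1×34.277 + 4×42.656) = 153.7 kips.
Governing: min(189.4, 153.7) = 153.7 kips → bearing.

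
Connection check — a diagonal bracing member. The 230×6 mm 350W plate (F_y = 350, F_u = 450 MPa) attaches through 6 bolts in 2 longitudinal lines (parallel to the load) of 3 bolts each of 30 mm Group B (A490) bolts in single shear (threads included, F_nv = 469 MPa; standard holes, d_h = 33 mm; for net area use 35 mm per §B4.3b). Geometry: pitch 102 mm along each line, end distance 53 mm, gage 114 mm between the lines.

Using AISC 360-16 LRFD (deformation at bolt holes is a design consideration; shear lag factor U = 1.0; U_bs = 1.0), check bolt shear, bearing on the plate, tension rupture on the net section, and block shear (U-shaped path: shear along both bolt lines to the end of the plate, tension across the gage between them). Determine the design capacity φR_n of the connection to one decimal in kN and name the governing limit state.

324.0 kN (net-section rupture governs)

Bolt shear: A_b = π(30)²/4 = 706.86 mm². φR_n = 0.75 × 469 × 706.86 × 6 × 1 = 1491.8 kN.
Bearing (6 mm plate, F_u = 450 MPa): end bolts L_c = 53 − 33/2 = 36.5, R_n = min(1.2×36.5×6×450, 2.4×30×6×450) = 118.26 kN/bolt; interior L_c = 102 − 33 = 69, R_n = 194.4 kN/bolt. φR_n = 0.75 × (2×118.26 + 4×194.4) = 760.6 kN.
Tension rupture (net): A_n = (230 − 2×35)×6 = 960 mm² (U = 1.0, A_e = A_n). φR_n = 0.75 × 450 × 960 = 324.0 kN.
Block shear: shear path 2×[53+2×102] = 2×257 mm, A_gv = 3084, A_nv = 2×(257 − 2.5×35)×6 = 2034 mm²; tension across gage: (114 − 1×35)×6 = 474 mm². R_n = min(0.6×450×2034, 0.6×350×3084) + 1.0×450×474 = min(549.18, 647.64) + 213.3 = 762.48 kN. φR_n = 0.75 × 762.48 = 571.9 kN.
Governing: min(1491.8, 760.6, 324.0, 571.9) = 324.0 kN → net-section rupture.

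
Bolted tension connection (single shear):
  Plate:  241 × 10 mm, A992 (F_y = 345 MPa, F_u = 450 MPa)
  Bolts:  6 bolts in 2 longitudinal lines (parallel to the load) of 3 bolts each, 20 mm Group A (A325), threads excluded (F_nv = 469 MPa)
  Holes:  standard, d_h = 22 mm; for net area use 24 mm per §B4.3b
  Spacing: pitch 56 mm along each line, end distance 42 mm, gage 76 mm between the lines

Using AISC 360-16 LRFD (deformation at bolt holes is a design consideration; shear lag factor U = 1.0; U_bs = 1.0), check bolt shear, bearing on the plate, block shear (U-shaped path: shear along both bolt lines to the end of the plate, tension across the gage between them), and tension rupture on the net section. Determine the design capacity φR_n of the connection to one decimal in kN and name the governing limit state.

556.2 kN (block shear governs)

Bolt shear: A_b = π(20)²/4 = 314.16 mm². φR_n = 0.75 × 469 × 314.16 × 6 × 1 = 663.0 kN.
Bearing (10 mm plate, F_u = 450 MPa): end bolts L_c = 42 − 22/2 = 31, R_n = min(1.2×31×10×450, 2.4×20×10×450) = 167.4 kN/bolt; interior L_c = 56 − 22 = 34, R_n = 183.6 kN/bolt. φR_n = 0.75 × (2×167.4 + 4×183.6) = 801.9 kN.
Block shear: shear path 2×[42+2×56] = 2×154 mm, A_gv = 3080, A_nv = 2×(154 − 2.5×24)×10 = 1880 mm²; tension across gage: (76 − 1×24)×10 = 520 mm². R_n = min(0.6×450×1880, 0.6×345×3080) + 1.0×450×520 = min(507.6, 637.56) + 234 = 741.6 kN. φR_n = 0.75 × 741.6 = 556.2 kN.
Tension rupture (net): A_n = (241 − 2×24)×10 = 1930 mm² (U = 1.0, A_e = A_n). φR_n = 0.75 × 450 × 1930 = 651.4 kN.
Governing: min(663.0, 801.9, 556.2, 651.4) = 556.2 kN → block shear.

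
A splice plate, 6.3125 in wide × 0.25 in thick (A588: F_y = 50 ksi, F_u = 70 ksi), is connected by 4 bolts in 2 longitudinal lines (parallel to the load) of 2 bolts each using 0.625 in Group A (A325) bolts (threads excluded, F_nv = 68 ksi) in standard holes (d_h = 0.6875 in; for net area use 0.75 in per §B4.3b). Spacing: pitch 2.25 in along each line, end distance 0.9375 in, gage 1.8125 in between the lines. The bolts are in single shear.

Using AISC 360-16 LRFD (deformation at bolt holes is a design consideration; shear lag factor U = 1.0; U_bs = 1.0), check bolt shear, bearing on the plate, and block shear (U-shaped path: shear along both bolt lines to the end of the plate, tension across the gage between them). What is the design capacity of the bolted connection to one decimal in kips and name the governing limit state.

46.4 kips (block shear governs)

Bolt shear: A_b = π(0.625)²/4 = 0.3068 in². φR_n = 0.75 × 68 × 0.3068 × 4 × 1 = 62.6 kips.
Bearing (0.25 in plate, F_u = 70 ksi): end bolts L_c = 0.9375 − 0.6875/2 = 0.59375, R_n = min(1.2×0.59375×0.25×70, 2.4×0.625×0.25×70) = 12.469 kips/bolt; interior L_c = 2.25 − 0.6875 = 1.5625, R_n = 26.25 kips/bolt. φR_n = 0.75 × (2×12.469 + 2×26.25) = 58.1 kips.
Block shear: shear path 2×[0.9375+1×2.25] = 2×3.1875 in, A_gv = 1.5938, A_nv = 2×(3.1875 − 1.5×0.75)×0.25 = 1.0313 in²; tension across gage: (1.8125 − 1×0.75)×0.25 = 0.26563 in². R_n = min(0.6×70×1.0313, 0.6×50×1.5938) + 1.0×70×0.26563 = min(43.315, 47.814) + 18.594 = 61.909 kips. φR_n = 0.75 × 61.909 = 46.4 kips.
Governing: min(62.6, 58.1, 46.4) = 46.4 kips → block shear.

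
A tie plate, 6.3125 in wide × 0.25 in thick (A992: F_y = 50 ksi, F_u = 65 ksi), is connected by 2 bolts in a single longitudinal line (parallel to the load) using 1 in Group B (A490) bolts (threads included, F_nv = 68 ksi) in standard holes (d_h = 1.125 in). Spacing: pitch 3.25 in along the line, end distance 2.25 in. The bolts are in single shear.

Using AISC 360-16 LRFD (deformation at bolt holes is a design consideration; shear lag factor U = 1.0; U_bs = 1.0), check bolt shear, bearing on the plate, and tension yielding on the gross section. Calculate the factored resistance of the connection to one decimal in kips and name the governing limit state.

53.9 kips (bearing governs)

Bolt shear: A_b = π(1)²/4 = 0.7854 in². φR_n = 0.75 × 68 × 0.7854 × 2 × 1 = 80.1 kips.
Bearing (0.25 in plate, F_u = 65 ksi): end bolts L_c = 2.25 − 1.125/2 = 1.6875, R_n = min(1.2×1.6875×0.25×65, 2.4×1×0.25×65) = 32.906 kips/bolt; interior L_c = 3.25 − 1.125 = 2.125, R_n = 39 kips/bolt. φR_n = 0.75 × (1×32.906 + 1×39) = 53.9 kips.
Tension yield (gross): A_g = 6.3125×0.25 = 1.5781 in². φR_n = 0.90 × 50 × 1.5781 = 71.0 kips.
Governing: min(80.1, 53.9, 71.0) = 53.9 kips → bearing.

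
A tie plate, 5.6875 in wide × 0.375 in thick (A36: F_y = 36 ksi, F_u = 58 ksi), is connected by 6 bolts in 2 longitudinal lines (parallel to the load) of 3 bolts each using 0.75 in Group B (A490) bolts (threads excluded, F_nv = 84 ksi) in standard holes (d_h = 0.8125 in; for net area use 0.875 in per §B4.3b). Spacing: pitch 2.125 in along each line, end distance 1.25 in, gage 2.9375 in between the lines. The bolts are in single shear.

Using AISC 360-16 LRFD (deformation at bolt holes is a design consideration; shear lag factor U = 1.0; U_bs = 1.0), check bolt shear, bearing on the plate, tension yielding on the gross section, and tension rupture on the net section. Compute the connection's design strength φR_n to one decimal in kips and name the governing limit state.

64.2 kips (net-section rupture governs)

Bolt shear: A_b = π(0.75)²/4 = 0.44179 in². φR_n = 0.75 × 84 × 0.44179 × 6 × 1 = 167.0 kips.
Bearing (0.375 in plate, F_u = 58 ksi): end bolts L_c = 1.25 − 0.8125/2 = 0.84375, R_n = min(1.2×0.84375×0.375×58, 2.4×0.75×0.375×58) = 22.022 kips/bolt; interior L_c = 2.125 − 0.8125 = 1.3125, R_n = 34.256 kips/bolt. φR_n = 0.75 × (2×22.022 + 4×34.256) = 135.8 kips.
Tension yield (gross): A_g = 5.6875×0.375 = 2.1328 in². φR_n = 0.90 × 36 × 2.1328 = 69.1 kips.
Tension rupture (net): A_n = (5.6875 − 2×0.875)×0.375 = 1.4766 in² (U = 1.0, A_e = A_n). φR_n = 0.75 × 58 × 1.4766 = 64.2 kips.
Governing: min(167.0, 135.8, 69.1, 64.2) = 64.2 kips → net-section rupture.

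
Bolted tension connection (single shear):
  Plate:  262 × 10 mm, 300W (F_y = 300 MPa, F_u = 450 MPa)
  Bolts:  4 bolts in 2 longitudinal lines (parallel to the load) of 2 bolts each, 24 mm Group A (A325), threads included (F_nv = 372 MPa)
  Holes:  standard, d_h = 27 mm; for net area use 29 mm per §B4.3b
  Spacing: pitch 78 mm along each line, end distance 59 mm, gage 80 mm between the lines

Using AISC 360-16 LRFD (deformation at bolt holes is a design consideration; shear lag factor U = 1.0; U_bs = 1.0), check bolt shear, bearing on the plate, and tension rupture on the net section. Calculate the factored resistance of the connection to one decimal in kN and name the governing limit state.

504.9 kN (bolt shear governs)

Bolt shear: A_b = π(24)²/4 = 452.39 mm². φR_n = 0.75 × 372 × 452.39 × 4 × 1 = 504.9 kN.
Bearing (10 mm plate, F_u = 450 MPa): end bolts L_c = 59 − 27/2 = 45.5, R_n = min(1.2×45.5×10×450, 2.4×24×10×450) = 245.7 kN/bolt; interior L_c = 78 − 27 = 51, R_n = 259.2 kN/bolt. φR_n = 0.75 × (2×245.7 + 2×259.2) = 757.4 kN.
Tension rupture (net): A_n = (262 − 2×29)×10 = 2040 mm² (U = 1.0, A_e = A_n). φR_n = 0.75 × 450 × 2040 = 688.5 kN.
Governing: min(504.9, 757.4, 688.5) = 504.9 kN → bolt shear.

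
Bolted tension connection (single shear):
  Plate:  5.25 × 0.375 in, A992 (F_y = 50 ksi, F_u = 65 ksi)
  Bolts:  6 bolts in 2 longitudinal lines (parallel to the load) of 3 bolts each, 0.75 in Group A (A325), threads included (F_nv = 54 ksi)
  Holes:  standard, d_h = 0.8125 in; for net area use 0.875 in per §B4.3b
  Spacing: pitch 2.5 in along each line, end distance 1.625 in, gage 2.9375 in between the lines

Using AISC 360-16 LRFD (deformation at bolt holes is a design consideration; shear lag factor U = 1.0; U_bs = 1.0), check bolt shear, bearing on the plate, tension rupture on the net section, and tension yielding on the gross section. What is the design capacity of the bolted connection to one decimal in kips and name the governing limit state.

Bolt shear: A_b = π(0.75)²/4 = 0.44179 in². φR_n = 0.75 × 54 × 0.44179 × 6 × 1 = 107.4 kips.
Bearing (0.375 in plate, F_u = 65 ksi): end bolts L_c = 1.625 − 0.8125/2 = 1.21875, R_n = min(1.2×1.21875×0.375×65, 2.4×0.75×0.375×65) = 35.648 kips/bolt; interior L_c = 2.5 − 0.8125 = 1.6875, R_n = 43.875 kips/bolt. φR_n = 0.75 × (2×35.648 + 4×43.875) = 185.1 kips.
Tension rupture (net): A_n = (5.25 − 2×0.875)×0.375 = 1.3125 in² (U = 1.0, A_e = A_n). φR_n = 0.75 × 65 × 1.3125 = 64.0 kips.
Tension yield (gross): A_g = 5.25×0.375 = 1.9688 in². φR_n = 0.90 × 50 × 1.9688 = 88.6 kips.
Governing: min(107.4, 185.1, 64.0, 88.6) = 64.0 kips → net-section rupture.

64.0 kips (net-section rupture governs)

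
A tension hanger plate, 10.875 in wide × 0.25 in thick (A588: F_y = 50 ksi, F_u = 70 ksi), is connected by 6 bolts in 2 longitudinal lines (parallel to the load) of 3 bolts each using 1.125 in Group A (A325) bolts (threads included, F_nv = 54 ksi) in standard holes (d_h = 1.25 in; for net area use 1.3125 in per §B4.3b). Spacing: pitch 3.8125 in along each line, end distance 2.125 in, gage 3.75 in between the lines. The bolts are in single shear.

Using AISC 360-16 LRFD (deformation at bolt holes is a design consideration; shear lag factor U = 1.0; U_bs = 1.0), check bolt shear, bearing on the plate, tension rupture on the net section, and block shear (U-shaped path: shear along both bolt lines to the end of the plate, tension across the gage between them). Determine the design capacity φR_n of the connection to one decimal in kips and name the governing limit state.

108.3 kips (net-section rupture governs)

Bolt shear: A_b = π(1.125)²/4 = 0.99402 in². φR_n = 0.75 × 54 × 0.99402 × 6 × 1 = 241.5 kips.
Bearing (0.25 in plate, F_u = 70 ksi): end bolts L_c = 2.125 − 1.25/2 = 1.5, R_n = min(1.2×1.5×0.25×70, 2.4×1.125×0.25×70) = 31.5 kips/bolt; interior L_c = 3.8125 − 1.25 = 2.5625, R_n = 47.25 kips/bolt. φR_n = 0.75 × (2×31.5 + 4×47.25) = 189.0 kips.
Tension rupture (net): A_n = (10.875 − 2×1.3125)×0.25 = 2.0625 in² (U = 1.0, A_e = A_n). φR_n = 0.75 × 70 × 2.0625 = 108.3 kips.
Block shear: shear path 2×[2.125+2×3.8125] = 2×9.75 in, A_gv = 4.875, A_nv = 2×(9.75 − 2.5×1.3125)×0.25 = 3.2344 in²; tension across gage: (3.75 − 1×1.3125)×0.25 = 0.60938 in². R_n = min(0.6×70×3.2344, 0.6×50×4.875) + 1.0×70×0.60938 = min(135.84, 146.25) + 42.657 = 178.5 kips. φR_n = 0.75 × 178.5 = 133.9 kips.
Governing: min(241.5, 189.0, 108.3, 133.9) = 108.3 kips → net-section rupture.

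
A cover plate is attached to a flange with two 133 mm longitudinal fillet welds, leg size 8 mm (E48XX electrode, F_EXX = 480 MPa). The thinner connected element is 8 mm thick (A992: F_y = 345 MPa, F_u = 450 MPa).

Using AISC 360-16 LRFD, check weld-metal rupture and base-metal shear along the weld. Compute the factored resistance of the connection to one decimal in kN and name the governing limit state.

325.0 kN (weld metal governs)

Weld metal: throat = 0.707×8 = 5.656 mm, L = 2×133 = 266 mm. φR_n = 0.75 × 0.6 × 480 × 5.656 × 266 = 325.0 kN.
Base metal shear (8 mm plate): yield φR_n = 1.0×0.6×345×8×266 = 440.5 kN; rupture φR_n = 0.75×0.6×450×8×266 = 430.9 kN; take 430.9 kN (rupture).
Governing: min(325.0, 430.9) = 325.0 kN → weld metal.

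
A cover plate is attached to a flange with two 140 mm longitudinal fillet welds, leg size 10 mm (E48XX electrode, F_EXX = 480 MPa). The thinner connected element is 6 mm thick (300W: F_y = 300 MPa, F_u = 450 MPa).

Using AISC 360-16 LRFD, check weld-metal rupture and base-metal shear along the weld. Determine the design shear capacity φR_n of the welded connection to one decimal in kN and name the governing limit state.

Weld metal: throat = 0.707×10 = 7.07 mm, L = 2×140 = 280 mm. φR_n = 0.75 × 0.6 × 480 × 7.07 × 280 = 427.6 kN.
Base metal shear (6 mm plate): yield φR_n = 1.0×0.6×300×6×280 = 302.4 kN; rupture φR_n = 0.75×0.6×450×6×280 = 340.2 kN; take 302.4 kN (yield).
Governing: min(427.6, 302.4) = 302.4 kN → base-metal shear.

302.4 kN (base-metal shear governs)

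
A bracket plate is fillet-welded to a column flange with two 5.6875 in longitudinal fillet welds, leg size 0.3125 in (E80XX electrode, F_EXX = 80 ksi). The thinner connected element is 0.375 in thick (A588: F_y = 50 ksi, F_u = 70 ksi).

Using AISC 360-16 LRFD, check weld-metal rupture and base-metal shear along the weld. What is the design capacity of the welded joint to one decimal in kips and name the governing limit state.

Weld metal: throat = 0.707×0.3125 = 0.22094 in, L = 2×5.6875 = 11.375 in. φR_n = 0.75 × 0.6 × 80 × 0.22094 × 11.375 = 90.5 kips.
Base metal shear (0.375 in plate): yield φR_n = 1.0×0.6×50×0.375×11.375 = 128.0 kips; rupture φR_n = 0.75×0.6×70×0.375×11.375 = 134.4 kips; take 128.0 kips (yield).
Governing: min(90.5, 128.0) = 90.5 kips → weld metal.

90.5 kips (weld metal governs)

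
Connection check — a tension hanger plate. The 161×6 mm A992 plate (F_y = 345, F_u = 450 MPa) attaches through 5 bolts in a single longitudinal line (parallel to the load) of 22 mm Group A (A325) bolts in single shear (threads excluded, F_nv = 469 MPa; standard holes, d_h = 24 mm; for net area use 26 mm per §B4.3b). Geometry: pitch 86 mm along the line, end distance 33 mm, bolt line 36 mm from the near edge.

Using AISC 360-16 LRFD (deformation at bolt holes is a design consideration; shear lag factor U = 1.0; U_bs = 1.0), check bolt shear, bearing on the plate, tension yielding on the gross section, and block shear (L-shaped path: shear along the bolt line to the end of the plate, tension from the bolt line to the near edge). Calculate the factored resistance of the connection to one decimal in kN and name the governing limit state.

Bolt shear: A_b = π(22)²/4 = 380.13 mm². φR_n = 0.75 × 469 × 380.13 × 5 × 1 = 668.6 kN.
Bearing (6 mm plate, F_u = 450 MPa): end bolts L_c = 33 − 24/2 = 21, R_n = min(1.2×21×6×450, 2.4×22×6×450) = 68.04 kN/bolt; interior L_c = 86 − 24 = 62, R_n = 142.56 kN/bolt. φR_n = 0.75 × (1×68.04 + 4×142.56) = 478.7 kN.
Tension yield (gross): A_g = 161×6 = 966 mm². φR_n = 0.90 × 345 × 966 = 299.9 kN.
Block shear: shear path 1×[33+4×86] = 1×377 mm, A_gv = 2262, A_nv = 1×(377 − 4.5×26)×6 = 1560 mm²; tension to near edge: (36 − 0.5×26)×6 = 138 mm². R_n = min(0.6×450×1560, 0.6×345×2262) + 1.0×450×138 = min(421.2, 468.23) + 62.1 = 483.3 kN. φR_n = 0.75 × 483.3 = 362.5 kN.
Governing: min(668.6, 478.7, 299.9, 362.5) = 299.9 kN → gross-section yield.

299.9 kN (gross-section yield governs)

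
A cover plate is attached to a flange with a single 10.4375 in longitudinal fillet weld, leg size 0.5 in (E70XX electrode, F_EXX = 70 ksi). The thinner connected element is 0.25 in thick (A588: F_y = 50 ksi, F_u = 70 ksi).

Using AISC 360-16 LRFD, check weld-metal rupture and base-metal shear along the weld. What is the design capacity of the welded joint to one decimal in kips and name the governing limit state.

78.3 kips (base-metal shear governs)

Weld metal: throat = 0.707×0.5 = 0.3535 in, L = 10.4375 in. φR_n = 0.75 × 0.6 × 70 × 0.3535 × 10.4375 = 116.2 kips.
Base metal shear (0.25 in plate): yield φR_n = 1.0×0.6×50×0.25×10.4375 = 78.3 kips; rupture φR_n = 0.75×0.6×70×0.25×10.4375 = 82.2 kips; take 78.3 kips (yield).
Governing: min(116.2, 78.3) = 78.3 kips → base-metal shear.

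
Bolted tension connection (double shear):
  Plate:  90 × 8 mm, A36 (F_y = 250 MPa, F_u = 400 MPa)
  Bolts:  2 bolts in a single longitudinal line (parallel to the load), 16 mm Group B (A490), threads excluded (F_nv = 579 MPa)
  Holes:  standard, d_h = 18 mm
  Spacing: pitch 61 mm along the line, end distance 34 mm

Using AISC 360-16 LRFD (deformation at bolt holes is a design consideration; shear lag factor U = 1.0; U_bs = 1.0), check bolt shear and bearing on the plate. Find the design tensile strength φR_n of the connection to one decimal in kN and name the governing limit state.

164.2 kN (bearing governs)

Bolt shear: A_b = π(16)²/4 = 201.06 mm². φR_n = 0.75 × 579 × 201.06 × 2 × 2 = 349.2 kN.
Bearing (8 mm plate, F_u = 400 MPa): end bolts L_c = 34 − 18/2 = 25, R_n = min(1.2×25×8×400, 2.4×16×8×400) = 96 kN/bolt; interior L_c = 61 − 18 = 43, R_n = 122.88 kN/bolt. φR_n = 0.75 × (1×96 + 1×122.88) = 164.2 kN.
Governing: min(349.2, 164.2) = 164.2 kN → bearing.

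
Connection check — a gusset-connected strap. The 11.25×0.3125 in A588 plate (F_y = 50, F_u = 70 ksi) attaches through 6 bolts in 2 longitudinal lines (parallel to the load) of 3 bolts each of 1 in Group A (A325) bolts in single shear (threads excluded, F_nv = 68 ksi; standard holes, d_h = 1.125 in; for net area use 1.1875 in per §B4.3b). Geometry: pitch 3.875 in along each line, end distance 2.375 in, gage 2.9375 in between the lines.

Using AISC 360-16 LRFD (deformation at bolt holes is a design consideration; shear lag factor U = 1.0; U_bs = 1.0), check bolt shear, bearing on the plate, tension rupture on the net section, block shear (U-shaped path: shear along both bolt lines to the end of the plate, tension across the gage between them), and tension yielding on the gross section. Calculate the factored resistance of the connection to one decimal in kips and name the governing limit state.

145.6 kips (net-section rupture governs)

Bolt shear: A_b = π(1)²/4 = 0.7854 in². φR_n = 0.75 × 68 × 0.7854 × 6 × 1 = 240.3 kips.
Bearing (0.3125 in plate, F_u = 70 ksi): end bolts L_c = 2.375 − 1.125/2 = 1.8125, R_n = min(1.2×1.8125×0.3125×70, 2.4×1×0.3125×70) = 47.578 kips/bolt; interior L_c = 3.875 − 1.125 = 2.75, R_n = 52.5 kips/bolt. φR_n = 0.75 × (2×47.578 + 4×52.5) = 228.9 kips.
Tension rupture (net): A_n = (11.25 − 2×1.1875)×0.3125 = 2.7734 in² (U = 1.0, A_e = A_n). φR_n = 0.75 × 70 × 2.7734 = 145.6 kips.
Block shear: shear path 2×[2.375+2×3.875] = 2×10.125 in, A_gv = 6.3281, A_nv = 2×(10.125 − 2.5×1.1875)×0.3125 = 4.4727 in²; tension across gage: (2.9375 − 1×1.1875)×0.3125 = 0.54688 in². R_n = min(0.6×70×4.4727, 0.6×50×6.3281) + 1.0×70×0.54688 = min(187.85, 189.84) + 38.282 = 226.13 kips. φR_n = 0.75 × 226.13 = 169.6 kips.
Tension yield (gross): A_g = 11.25×0.3125 = 3.5156 in². φR_n = 0.90 × 50 × 3.5156 = 158.2 kips.
Governing: min(240.3, 228.9, 145.6, 169.6, 158.2) = 145.6 kips → net-section rupture.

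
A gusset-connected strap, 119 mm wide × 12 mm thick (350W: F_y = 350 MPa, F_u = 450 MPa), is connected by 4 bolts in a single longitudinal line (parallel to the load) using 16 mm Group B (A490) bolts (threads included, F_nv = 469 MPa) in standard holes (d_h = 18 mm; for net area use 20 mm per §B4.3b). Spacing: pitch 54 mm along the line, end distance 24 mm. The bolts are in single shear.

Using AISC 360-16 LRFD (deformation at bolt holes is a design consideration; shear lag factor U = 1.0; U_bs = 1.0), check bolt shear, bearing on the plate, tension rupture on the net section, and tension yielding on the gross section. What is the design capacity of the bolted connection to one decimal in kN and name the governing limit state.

Bolt shear: A_b = π(16)²/4 = 201.06 mm². φR_n = 0.75 × 469 × 201.06 × 4 × 1 = 282.9 kN.
Bearing (12 mm plate, F_u = 450 MPa): end bolts L_c = 24 − 18/2 = 15, R_n = min(1.2×15×12×450, 2.4×16×12×450) = 97.2 kN/bolt; interior L_c = 54 − 18 = 36, R_n = 207.36 kN/bolt. φR_n = 0.75 × (1×97.2 + 3×207.36) = 539.5 kN.
Tension rupture (net): A_n = (119 − 1×20)×12 = 1188 mm² (U = 1.0, A_e = A_n). φR_n = 0.75 × 450 × 1188 = 401.0 kN.
Tension yield (gross): A_g = 119×12 = 1428 mm². φR_n = 0.90 × 350 × 1428 = 449.8 kN.
Governing: min(282.9, 539.5, 401.0, 449.8) = 282.9 kN → bolt shear.

282.9 kN (bolt shear governs)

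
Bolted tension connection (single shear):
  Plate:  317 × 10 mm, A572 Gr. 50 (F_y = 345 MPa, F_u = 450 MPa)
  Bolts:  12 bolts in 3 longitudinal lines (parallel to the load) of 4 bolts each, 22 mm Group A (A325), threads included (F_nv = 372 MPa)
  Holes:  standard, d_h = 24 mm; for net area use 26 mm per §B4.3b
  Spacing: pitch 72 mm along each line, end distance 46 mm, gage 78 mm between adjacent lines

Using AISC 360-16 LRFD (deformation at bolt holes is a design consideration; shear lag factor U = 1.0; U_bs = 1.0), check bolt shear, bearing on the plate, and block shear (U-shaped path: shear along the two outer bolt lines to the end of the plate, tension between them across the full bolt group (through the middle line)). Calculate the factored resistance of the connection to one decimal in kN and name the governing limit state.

1043.6 kN (block shear governs)

Bolt shear: A_b = π(22)²/4 = 380.13 mm². φR_n = 0.75 × 372 × 380.13 × 12 × 1 = 1272.7 kN.
Bearing (10 mm plate, F_u = 450 MPa): end bolts L_c = 46 − 24/2 = 34, R_n = min(1.2×34×10×450, 2.4×22×10×450) = 183.6 kN/bolt; interior L_c = 72 − 24 = 48, R_n = 237.6 kN/bolt. φR_n = 0.75 × (3×183.6 + 9×237.6) = 2016.9 kN.
Block shear: shear path 2×[46+3×72] = 2×262 mm, A_gv = 5240, A_nv = 2×(262 − 3.5×26)×10 = 3420 mm²; tension across gage: (156 − 2×26)×10 = 1040 mm². R_n = min(0.6×450×3420, 0.6×345×5240) + 1.0×450×1040 = min(923.4, 1084.7) + 468 = 1391.4 kN. φR_n = 0.75 × 1391.4 = 1043.6 kN.
Governing: min(1272.7, 2016.9, 1043.6) = 1043.6 kN → block shear.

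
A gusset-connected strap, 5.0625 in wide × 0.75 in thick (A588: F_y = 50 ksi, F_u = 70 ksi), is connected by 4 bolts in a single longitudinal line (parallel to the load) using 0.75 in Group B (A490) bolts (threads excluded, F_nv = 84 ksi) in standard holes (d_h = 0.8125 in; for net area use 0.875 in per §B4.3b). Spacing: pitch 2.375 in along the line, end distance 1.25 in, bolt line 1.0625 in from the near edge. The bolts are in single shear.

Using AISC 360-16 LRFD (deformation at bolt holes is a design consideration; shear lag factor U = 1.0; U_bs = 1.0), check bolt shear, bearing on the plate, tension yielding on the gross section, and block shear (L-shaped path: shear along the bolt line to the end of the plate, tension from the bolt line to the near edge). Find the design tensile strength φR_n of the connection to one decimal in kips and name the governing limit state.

111.3 kips (bolt shear governs)

Bolt shear: A_b = π(0.75)²/4 = 0.44179 in². φR_n = 0.75 × 84 × 0.44179 × 4 × 1 = 111.3 kips.
Bearing (0.75 in plate, F_u = 70 ksi): end bolts L_c = 1.25 − 0.8125/2 = 0.84375, R_n = min(1.2×0.84375×0.75×70, 2.4×0.75×0.75×70) = 53.156 kips/bolt; interior L_c = 2.375 − 0.8125 = 1.5625, R_n = 94.5 kips/bolt. φR_n = 0.75 × (1×53.156 + 3×94.5) = 252.5 kips.
Tension yield (gross): A_g = 5.0625×0.75 = 3.7969 in². φR_n = 0.90 × 50 × 3.7969 = 170.9 kips.
Block shear: shear path 1×[1.25+3×2.375] = 1×8.375 in, A_gv = 6.2813, A_nv = 1×(8.375 − 3.5×0.875)×0.75 = 3.9844 in²; tension to near edge: (1.0625 − 0.5×0.875)×0.75 = 0.46875 in². R_n = min(0.6×70×3.9844, 0.6×50×6.2813) + 1.0×70×0.46875 = min(167.34, 188.44) + 32.813 = 200.15 kips. φR_n = 0.75 × 200.15 = 150.1 kips.
Governing: min(111.3, 252.5, 170.9, 150.1) = 111.3 kips → bolt shear.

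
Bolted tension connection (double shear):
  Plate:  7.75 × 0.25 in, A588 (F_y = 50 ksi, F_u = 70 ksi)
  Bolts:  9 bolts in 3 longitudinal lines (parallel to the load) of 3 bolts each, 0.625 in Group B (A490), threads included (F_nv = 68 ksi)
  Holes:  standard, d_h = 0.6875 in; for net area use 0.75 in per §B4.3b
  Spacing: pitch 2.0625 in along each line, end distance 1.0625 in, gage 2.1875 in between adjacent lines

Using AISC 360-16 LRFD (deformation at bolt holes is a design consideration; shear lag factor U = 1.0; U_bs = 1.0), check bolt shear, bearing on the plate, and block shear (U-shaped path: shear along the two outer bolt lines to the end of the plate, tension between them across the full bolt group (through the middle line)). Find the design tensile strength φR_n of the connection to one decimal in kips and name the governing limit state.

Bolt shear: A_b = π(0.625)²/4 = 0.3068 in². φR_n = 0.75 × 68 × 0.3068 × 9 × 2 = 281.6 kips.
Bearing (0.25 in plate, F_u = 70 ksi): end bolts L_c = 1.0625 − 0.6875/2 = 0.71875, R_n = min(1.2×0.71875×0.25×70, 2.4×0.625×0.25×70) = 15.094 kips/bolt; interior L_c = 2.0625 − 0.6875 = 1.375, R_n = 26.25 kips/bolt. φR_n = 0.75 × (3×15.094 + 6×26.25) = 152.1 kips.
Block shear: shear path 2×[1.0625+2×2.0625] = 2×5.1875 in, A_gv = 2.5938, A_nv = 2×(5.1875 − 2.5×0.75)×0.25 = 1.6563 in²; tension across gage: (4.375 − 2×0.75)×0.25 = 0.71875 in². R_n = min(0.6×70×1.6563, 0.6×50×2.5938) + 1.0×70×0.71875 = min(69.565, 77.814) + 50.313 = 119.88 kips. φR_n = 0.75 × 119.88 = 89.9 kips.
Governing: min(281.6, 152.1, 89.9) = 89.9 kips → block shear.

89.9 kips (block shear governs)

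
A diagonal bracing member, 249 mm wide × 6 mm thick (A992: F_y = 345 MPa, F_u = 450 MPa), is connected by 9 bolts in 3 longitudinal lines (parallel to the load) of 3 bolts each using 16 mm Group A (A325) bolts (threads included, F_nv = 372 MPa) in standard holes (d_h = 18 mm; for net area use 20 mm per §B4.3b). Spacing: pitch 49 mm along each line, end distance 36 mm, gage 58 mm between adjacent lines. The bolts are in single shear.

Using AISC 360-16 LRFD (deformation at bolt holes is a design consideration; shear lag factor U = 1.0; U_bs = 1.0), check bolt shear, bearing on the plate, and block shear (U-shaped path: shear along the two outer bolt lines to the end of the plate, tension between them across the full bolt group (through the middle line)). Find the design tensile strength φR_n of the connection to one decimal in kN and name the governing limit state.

358.0 kN (block shear governs)

Bolt shear: A_b = π(16)²/4 = 201.06 mm². φR_n = 0.75 × 372 × 201.06 × 9 × 1 = 504.9 kN.
Bearing (6 mm plate, F_u = 450 MPa): end bolts L_c = 36 − 18/2 = 27, R_n = min(1.2×27×6×450, 2.4×16×6×450) = 87.48 kN/bolt; interior L_c = 49 − 18 = 31, R_n = 100.44 kN/bolt. φR_n = 0.75 × (3×87.48 + 6×100.44) = 648.8 kN.
Block shear: shear path 2×[36+2×49] = 2×134 mm, A_gv = 1608, A_nv = 2×(134 − 2.5×20)×6 = 1008 mm²; tension across gage: (116 − 2×20)×6 = 456 mm². R_n = min(0.6×450×1008, 0.6×345×1608) + 1.0×450×456 = min(272.16, 332.86) + 205.2 = 477.36 kN. φR_n = 0.75 × 477.36 = 358.0 kN.
Governing: min(504.9, 648.8, 358.0) = 358.0 kN → block shear.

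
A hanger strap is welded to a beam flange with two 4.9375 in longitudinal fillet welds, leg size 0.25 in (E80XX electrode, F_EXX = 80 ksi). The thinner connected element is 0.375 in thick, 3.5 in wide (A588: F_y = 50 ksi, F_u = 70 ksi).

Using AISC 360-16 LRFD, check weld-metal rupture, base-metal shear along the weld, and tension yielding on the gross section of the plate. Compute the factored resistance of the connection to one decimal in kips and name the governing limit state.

59.1 kips (gross-section yield governs)

Weld metal: throat = 0.707×0.25 = 0.17675 in, L = 2×4.9375 = 9.875 in. φR_n = 0.75 × 0.6 × 80 × 0.17675 × 9.875 = 62.8 kips.
Base metal shear (0.375 in plate): yield φR_n = 1.0×0.6×50×0.375×9.875 = 111.1 kips; rupture φR_n = 0.75×0.6×70×0.375×9.875 = 116.6 kips; take 111.1 kips (yield).
Tension yield (gross): A_g = 3.5×0.375 = 1.3125 in². φR_n = 0.90 × 50 × 1.3125 = 59.1 kips.
Governing: min(62.8, 111.1, 59.1) = 59.1 kips → gross-section yield.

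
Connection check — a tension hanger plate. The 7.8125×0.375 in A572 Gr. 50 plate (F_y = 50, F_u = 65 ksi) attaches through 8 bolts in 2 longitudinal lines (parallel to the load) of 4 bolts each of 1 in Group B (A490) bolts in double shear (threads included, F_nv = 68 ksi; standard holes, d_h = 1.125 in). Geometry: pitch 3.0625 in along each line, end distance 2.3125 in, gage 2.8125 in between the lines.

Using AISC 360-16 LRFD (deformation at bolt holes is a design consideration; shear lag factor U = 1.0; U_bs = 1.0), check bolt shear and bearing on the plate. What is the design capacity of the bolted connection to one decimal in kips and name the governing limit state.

331.8 kips (bearing governs)

Bolt shear: A_b = π(1)²/4 = 0.7854 in². φR_n = 0.75 × 68 × 0.7854 × 8 × 2 = 640.9 kips.
Bearing (0.375 in plate, F_u = 65 ksi): end bolts L_c = 2.3125 − 1.125/2 = 1.75, R_n = min(1.2×1.75×0.375×65, 2.4×1×0.375×65) = 51.188 kips/bolt; interior L_c = 3.0625 − 1.125 = 1.9375, R_n = 56.672 kips/bolt. φR_n = 0.75 × (2×51.188 + 6×56.672) = 331.8 kips.
Governing: min(640.9, 331.8) = 331.8 kips → bearing.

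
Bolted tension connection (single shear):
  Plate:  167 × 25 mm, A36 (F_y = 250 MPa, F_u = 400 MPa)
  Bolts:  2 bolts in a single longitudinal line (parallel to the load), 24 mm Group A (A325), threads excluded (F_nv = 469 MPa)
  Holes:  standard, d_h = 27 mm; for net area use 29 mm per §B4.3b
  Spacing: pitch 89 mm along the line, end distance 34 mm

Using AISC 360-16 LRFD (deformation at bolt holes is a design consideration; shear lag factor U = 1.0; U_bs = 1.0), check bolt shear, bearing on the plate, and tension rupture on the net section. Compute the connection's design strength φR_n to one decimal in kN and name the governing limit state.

318.3 kN (bolt shear governs)

Bolt shear: A_b = π(24)²/4 = 452.39 mm². φR_n = 0.75 × 469 × 452.39 × 2 × 1 = 318.3 kN.
Bearing (25 mm plate, F_u = 400 MPa): end bolts L_c = 34 − 27/2 = 20.5, R_n = min(1.2×20.5×25×400, 2.4×24×25×400) = 246 kN/bolt; interior L_c = 89 − 27 = 62, R_n = 576 kN/bolt. φR_n = 0.75 × (1×246 + 1×576) = 616.5 kN.
Tension rupture (net): A_n = (167 − 1×29)×25 = 3450 mm² (U = 1.0, A_e = A_n). φR_n = 0.75 × 400 × 3450 = 1035.0 kN.
Governing: min(318.3, 616.5, 1035.0) = 318.3 kN → bolt shear.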